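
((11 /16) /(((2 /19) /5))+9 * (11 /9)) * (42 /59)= 29337 /944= 31.08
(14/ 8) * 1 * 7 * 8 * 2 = 196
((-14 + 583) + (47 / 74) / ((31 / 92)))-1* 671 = -114832 / 1147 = -100.12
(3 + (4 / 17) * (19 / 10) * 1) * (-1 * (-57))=16701 / 85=196.48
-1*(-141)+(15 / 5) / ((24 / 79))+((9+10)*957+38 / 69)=10120603 / 552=18334.43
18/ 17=1.06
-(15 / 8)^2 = -225 / 64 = -3.52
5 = 5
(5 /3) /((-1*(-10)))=1 /6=0.17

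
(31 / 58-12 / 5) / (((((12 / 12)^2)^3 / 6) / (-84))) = 136332 / 145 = 940.22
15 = 15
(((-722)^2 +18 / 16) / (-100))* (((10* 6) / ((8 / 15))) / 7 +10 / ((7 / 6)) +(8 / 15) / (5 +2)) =-21647928671 / 168000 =-128856.72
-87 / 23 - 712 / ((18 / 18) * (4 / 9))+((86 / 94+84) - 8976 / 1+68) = -11273606 / 1081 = -10428.87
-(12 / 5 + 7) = -47 / 5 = -9.40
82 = 82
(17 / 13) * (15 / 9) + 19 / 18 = 757 / 234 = 3.24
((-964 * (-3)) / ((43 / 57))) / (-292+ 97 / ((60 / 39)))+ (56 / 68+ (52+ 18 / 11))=303272 / 8041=37.72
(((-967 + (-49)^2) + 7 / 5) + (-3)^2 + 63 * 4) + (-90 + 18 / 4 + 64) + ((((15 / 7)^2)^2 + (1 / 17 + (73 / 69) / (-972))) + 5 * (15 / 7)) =23361360455357 / 13687572780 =1706.76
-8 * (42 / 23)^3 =-592704 / 12167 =-48.71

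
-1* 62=-62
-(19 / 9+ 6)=-73 / 9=-8.11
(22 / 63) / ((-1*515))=-22 / 32445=-0.00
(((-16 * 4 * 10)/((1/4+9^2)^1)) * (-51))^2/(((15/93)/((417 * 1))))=8814101004288/21125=417235550.50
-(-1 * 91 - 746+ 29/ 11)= 834.36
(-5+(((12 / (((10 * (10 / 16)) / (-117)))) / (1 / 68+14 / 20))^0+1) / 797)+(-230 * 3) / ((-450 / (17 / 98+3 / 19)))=-4.49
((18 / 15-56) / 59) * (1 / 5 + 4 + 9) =-12.26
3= 3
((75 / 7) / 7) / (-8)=-75 / 392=-0.19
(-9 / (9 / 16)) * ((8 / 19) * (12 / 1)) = -1536 / 19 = -80.84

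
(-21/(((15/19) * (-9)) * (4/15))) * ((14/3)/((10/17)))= 15827/180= 87.93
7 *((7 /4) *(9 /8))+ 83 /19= 18.15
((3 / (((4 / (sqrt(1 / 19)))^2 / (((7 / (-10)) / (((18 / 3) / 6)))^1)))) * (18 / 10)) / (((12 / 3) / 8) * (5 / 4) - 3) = 189 / 36100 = 0.01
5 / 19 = 0.26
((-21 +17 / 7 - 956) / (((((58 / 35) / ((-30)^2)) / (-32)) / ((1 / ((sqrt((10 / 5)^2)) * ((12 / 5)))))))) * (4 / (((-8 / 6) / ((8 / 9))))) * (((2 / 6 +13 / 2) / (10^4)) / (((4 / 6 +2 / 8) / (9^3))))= -1631222064 / 319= -5113548.79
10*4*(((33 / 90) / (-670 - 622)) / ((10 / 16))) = -0.02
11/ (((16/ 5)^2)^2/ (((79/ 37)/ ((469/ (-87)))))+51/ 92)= -4347172500/ 104407574261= -0.04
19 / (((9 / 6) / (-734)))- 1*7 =-27913 / 3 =-9304.33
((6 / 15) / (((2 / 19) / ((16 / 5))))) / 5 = 304 / 125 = 2.43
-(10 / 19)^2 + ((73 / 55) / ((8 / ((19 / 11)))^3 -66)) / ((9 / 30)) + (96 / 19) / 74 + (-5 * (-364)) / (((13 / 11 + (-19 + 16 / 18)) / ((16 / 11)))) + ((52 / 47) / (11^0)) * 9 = -145455389814962333 / 992930863352637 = -146.49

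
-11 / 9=-1.22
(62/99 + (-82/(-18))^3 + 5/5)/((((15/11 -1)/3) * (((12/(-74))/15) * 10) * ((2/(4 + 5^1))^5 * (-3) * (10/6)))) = 1733401863/640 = 2708440.41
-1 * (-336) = 336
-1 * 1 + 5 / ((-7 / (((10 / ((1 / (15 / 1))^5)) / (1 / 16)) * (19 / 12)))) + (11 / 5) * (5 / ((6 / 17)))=-5771248733 / 42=-137410684.12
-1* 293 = -293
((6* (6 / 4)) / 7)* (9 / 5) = 81 / 35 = 2.31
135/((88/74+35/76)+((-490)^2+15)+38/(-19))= 0.00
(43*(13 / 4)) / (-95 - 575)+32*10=857041 / 2680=319.79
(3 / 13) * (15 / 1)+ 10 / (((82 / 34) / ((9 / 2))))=22.12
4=4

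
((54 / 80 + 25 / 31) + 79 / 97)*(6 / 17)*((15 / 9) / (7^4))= 276149 / 490946876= 0.00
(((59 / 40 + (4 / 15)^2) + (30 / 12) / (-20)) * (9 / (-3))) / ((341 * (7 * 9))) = -1279 / 6444900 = -0.00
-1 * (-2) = 2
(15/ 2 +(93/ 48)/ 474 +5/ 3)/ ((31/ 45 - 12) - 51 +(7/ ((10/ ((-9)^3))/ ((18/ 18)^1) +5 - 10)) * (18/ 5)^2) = -19065667875/ 167160076544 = -0.11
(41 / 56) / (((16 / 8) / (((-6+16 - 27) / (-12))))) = 0.52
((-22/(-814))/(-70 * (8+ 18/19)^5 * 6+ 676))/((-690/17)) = 42093683/1522413133610150280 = 0.00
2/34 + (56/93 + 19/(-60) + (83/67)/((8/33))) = 5.45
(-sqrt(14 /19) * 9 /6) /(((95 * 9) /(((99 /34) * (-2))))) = 33 * sqrt(266) /61370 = 0.01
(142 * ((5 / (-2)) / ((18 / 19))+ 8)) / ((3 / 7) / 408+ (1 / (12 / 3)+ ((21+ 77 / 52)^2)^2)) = 0.00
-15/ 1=-15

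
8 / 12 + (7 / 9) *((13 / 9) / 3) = 253 / 243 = 1.04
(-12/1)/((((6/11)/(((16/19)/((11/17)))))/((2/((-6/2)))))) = 1088/57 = 19.09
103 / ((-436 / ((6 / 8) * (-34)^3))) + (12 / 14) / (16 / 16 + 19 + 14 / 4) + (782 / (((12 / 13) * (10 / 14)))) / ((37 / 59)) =176242134857 / 19902855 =8855.12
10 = 10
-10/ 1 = -10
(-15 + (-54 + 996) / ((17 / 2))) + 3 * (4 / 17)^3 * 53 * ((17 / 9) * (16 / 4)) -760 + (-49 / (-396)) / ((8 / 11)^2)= -431669893 / 665856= -648.29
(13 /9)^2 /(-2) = -169 /162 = -1.04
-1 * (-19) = 19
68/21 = 3.24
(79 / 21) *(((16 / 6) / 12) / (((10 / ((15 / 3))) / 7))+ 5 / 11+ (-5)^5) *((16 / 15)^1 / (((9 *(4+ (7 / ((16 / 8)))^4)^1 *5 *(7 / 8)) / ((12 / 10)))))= -2.48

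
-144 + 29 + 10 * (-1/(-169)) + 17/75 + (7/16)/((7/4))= -5803333/50700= -114.46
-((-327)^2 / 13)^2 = -11433811041 / 169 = -67655686.63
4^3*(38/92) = 608/23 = 26.43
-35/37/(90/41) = -287/666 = -0.43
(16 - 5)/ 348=11/ 348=0.03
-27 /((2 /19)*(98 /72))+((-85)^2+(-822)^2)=33453307 /49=682720.55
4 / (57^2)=4 / 3249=0.00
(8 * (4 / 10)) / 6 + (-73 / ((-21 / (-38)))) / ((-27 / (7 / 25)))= 3854 / 2025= 1.90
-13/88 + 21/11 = 155/88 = 1.76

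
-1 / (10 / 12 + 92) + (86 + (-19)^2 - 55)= 218338 / 557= 391.99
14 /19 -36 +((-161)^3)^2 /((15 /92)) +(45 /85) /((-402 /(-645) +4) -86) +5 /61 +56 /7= 20457400462423419890483 /191513160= 106819815737066.95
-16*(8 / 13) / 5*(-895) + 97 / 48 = 1101037 / 624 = 1764.48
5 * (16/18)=4.44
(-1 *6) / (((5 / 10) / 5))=-60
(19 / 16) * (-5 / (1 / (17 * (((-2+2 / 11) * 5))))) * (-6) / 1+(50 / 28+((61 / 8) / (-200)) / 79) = -53568324697 / 9732800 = -5503.90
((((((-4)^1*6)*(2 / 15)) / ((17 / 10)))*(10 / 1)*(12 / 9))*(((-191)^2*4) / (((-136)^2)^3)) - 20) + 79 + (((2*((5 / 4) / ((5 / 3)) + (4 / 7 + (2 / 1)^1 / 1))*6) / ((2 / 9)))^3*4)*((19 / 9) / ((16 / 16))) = 5266540515658378523725 / 108093054596352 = 48722284.10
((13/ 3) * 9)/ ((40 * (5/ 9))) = 351/ 200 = 1.76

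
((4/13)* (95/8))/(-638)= -95/16588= -0.01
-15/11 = -1.36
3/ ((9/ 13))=13/ 3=4.33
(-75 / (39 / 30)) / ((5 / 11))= -1650 / 13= -126.92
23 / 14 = 1.64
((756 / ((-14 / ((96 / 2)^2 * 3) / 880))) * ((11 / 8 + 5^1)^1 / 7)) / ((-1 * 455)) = 418784256 / 637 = 657432.11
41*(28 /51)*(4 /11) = 4592 /561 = 8.19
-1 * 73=-73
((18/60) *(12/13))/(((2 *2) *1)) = 9/130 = 0.07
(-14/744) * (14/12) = -49/2232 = -0.02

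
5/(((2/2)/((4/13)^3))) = 320/2197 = 0.15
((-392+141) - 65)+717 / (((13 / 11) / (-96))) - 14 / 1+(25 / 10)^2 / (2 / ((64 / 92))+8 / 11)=-241369964 / 4121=-58570.73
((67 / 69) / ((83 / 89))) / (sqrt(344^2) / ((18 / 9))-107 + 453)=5963 / 2966586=0.00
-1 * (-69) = 69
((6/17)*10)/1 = 60/17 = 3.53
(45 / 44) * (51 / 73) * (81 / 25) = 37179 / 16060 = 2.32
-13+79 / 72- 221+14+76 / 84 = -109871 / 504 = -218.00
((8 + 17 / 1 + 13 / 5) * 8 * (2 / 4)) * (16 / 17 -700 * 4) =-309016.09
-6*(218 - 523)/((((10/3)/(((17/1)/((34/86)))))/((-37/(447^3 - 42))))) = -291153/29771527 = -0.01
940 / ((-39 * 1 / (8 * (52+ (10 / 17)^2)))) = -113762560 / 11271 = -10093.39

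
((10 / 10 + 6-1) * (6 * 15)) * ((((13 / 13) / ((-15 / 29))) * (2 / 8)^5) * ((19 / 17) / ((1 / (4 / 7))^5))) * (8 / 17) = -158688 / 4857223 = -0.03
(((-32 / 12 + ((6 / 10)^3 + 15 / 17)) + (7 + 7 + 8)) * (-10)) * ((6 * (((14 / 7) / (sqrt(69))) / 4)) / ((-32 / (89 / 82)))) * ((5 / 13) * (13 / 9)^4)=6367141079 * sqrt(69) / 12621526920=4.19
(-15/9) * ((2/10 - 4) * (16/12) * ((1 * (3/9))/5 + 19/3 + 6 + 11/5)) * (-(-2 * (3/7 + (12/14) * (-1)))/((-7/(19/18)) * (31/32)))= 3373184/205065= 16.45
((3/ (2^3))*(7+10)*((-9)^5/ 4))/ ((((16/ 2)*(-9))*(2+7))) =37179/ 256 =145.23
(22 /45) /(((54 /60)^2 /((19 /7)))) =8360 /5103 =1.64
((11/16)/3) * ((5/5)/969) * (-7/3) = -77/139536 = -0.00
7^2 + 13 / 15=748 / 15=49.87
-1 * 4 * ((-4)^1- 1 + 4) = 4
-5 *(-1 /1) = 5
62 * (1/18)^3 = 31/2916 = 0.01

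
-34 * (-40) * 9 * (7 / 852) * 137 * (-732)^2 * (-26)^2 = 354313448536320 / 71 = 4990330261074.93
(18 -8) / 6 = 5 / 3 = 1.67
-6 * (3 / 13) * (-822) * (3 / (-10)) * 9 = -199746 / 65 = -3073.02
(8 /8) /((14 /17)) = 17 /14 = 1.21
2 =2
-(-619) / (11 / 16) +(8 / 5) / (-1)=49432 / 55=898.76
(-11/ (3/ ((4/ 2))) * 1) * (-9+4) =110/ 3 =36.67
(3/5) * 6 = 18/5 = 3.60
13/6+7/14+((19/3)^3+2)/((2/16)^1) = 55376/27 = 2050.96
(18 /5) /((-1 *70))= -9 /175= -0.05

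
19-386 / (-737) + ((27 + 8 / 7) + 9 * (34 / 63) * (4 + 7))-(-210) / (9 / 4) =3009170 / 15477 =194.43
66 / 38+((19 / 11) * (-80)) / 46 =-6091 / 4807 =-1.27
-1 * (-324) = 324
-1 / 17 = -0.06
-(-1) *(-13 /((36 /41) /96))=-4264 /3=-1421.33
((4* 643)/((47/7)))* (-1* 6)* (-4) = 432096/47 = 9193.53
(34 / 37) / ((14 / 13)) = 221 / 259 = 0.85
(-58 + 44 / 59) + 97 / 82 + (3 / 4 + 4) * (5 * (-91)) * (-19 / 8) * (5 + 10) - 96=5948221139 / 77408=76842.46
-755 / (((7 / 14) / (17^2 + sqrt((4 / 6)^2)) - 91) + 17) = 1312190 / 128609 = 10.20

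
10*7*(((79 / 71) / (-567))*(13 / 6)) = -5135 / 17253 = -0.30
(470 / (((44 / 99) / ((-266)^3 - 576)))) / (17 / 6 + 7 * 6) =-119423508840 / 269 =-443953564.46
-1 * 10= -10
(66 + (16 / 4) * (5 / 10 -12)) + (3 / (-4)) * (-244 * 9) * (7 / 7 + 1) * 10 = 32960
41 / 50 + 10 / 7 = 787 / 350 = 2.25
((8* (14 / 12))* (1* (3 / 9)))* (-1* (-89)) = 2492 / 9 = 276.89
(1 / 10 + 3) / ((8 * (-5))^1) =-31 / 400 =-0.08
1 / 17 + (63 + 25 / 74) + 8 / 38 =1520339 / 23902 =63.61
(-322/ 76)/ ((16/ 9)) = -2.38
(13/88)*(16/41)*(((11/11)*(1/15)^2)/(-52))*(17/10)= -17/2029500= -0.00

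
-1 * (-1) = 1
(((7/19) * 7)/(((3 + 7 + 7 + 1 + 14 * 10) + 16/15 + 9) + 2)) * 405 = 297675/48469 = 6.14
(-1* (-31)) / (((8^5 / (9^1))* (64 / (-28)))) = -1953 / 524288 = -0.00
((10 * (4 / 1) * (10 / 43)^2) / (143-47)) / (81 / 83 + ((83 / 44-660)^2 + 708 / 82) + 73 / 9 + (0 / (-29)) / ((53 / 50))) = 0.00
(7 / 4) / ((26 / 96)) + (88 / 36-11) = -245 / 117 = -2.09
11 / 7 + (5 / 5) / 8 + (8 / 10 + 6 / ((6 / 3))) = 5.50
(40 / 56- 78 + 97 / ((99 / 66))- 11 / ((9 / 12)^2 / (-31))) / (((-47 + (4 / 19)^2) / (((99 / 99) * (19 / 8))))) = -256506023 / 8543304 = -30.02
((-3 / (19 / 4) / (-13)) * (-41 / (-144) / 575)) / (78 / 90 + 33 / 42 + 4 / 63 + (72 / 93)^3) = 0.00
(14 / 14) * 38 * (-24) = -912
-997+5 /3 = -995.33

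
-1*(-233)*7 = 1631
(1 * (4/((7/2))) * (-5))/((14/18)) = -360/49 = -7.35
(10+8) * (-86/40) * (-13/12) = 1677/40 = 41.92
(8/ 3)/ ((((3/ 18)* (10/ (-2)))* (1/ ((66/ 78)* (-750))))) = 26400/ 13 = 2030.77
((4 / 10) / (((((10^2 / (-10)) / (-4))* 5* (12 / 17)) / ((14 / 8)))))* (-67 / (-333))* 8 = 15946 / 124875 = 0.13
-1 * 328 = -328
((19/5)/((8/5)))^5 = 2476099/32768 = 75.56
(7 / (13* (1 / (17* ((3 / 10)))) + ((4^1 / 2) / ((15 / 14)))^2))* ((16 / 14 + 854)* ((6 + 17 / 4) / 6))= 156459075 / 92312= 1694.89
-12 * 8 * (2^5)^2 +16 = -98288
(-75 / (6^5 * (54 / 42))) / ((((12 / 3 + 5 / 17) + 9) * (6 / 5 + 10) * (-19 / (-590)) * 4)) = -626875 / 1602726912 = -0.00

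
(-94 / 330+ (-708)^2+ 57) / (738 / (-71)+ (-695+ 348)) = -202516282 / 144375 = -1402.71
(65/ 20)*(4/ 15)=13/ 15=0.87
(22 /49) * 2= 44 /49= 0.90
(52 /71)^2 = 2704 /5041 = 0.54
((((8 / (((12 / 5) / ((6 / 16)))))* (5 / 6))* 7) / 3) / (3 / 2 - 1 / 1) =175 / 36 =4.86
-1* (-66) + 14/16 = 535/8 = 66.88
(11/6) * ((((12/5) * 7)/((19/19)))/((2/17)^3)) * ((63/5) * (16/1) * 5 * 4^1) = 381327408/5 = 76265481.60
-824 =-824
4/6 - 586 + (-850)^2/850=264.67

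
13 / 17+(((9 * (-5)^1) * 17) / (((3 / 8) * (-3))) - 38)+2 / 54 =295046 / 459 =642.80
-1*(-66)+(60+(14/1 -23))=117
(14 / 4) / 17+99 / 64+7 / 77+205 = 2475505 / 11968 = 206.84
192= 192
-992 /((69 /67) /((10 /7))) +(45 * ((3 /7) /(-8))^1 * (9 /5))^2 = -293684339 /216384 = -1357.24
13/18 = 0.72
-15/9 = -5/3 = -1.67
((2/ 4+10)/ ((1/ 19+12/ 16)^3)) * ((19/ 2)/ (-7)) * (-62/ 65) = 387835296/ 14753765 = 26.29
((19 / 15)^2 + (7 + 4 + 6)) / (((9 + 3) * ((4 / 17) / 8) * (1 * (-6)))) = -35581 / 4050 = -8.79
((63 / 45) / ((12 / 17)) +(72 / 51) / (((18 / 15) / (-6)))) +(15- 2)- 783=-790577 / 1020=-775.08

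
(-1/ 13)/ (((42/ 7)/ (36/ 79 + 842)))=-33277/ 3081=-10.80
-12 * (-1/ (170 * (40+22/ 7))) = 21/ 12835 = 0.00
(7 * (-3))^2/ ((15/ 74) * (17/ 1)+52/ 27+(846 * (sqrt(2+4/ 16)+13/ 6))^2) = 881118/ 19225573925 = 0.00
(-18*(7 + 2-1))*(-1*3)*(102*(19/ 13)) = 837216/ 13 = 64401.23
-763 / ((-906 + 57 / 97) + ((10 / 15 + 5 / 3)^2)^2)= 5994891 / 6880928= 0.87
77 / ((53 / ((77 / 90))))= 5929 / 4770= 1.24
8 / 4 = 2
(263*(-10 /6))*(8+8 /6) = -36820 /9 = -4091.11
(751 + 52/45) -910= -7103/45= -157.84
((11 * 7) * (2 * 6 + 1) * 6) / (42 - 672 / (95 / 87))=-13585 / 1297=-10.47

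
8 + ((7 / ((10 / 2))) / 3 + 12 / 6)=157 / 15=10.47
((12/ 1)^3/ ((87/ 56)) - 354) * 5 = 109950/ 29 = 3791.38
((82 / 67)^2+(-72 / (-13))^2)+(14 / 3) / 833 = 8714934806 / 270834837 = 32.18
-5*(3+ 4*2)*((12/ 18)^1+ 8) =-476.67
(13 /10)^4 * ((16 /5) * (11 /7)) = 314171 /21875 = 14.36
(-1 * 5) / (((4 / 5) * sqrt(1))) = -25 / 4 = -6.25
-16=-16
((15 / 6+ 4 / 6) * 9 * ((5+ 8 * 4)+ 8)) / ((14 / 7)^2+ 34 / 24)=3078 / 13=236.77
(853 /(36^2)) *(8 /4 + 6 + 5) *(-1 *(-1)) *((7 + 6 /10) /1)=210691 /3240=65.03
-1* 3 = -3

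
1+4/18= 11/9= 1.22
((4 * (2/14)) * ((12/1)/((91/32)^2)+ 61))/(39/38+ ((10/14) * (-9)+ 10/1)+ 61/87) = 6842481096/1015474187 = 6.74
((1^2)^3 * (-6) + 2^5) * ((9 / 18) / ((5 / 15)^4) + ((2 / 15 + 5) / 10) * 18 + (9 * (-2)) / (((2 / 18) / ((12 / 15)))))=-51909 / 25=-2076.36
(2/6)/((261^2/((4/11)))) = 4/2247993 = 0.00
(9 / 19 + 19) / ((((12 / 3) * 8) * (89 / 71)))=13135 / 27056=0.49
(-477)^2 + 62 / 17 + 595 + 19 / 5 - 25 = 19389048 / 85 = 228106.45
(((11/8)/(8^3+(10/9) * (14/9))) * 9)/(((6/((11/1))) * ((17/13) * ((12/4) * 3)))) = 42471/11318464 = 0.00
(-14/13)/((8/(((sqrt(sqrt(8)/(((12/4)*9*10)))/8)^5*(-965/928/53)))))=1351*sqrt(15)*2^(1/4)/6873171414220800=0.00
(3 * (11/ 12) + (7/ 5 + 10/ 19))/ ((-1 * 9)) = -1777/ 3420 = -0.52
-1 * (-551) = 551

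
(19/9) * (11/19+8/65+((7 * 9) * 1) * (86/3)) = 743759/195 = 3814.15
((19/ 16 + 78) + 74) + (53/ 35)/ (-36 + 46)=429349/ 2800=153.34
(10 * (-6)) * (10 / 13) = -46.15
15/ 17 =0.88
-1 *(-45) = 45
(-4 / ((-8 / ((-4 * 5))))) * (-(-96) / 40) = -24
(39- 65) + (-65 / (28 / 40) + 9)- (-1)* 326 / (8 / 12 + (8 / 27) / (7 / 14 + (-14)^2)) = 9381046 / 24815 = 378.04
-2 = -2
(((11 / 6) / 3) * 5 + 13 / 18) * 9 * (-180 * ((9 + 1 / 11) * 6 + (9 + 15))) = -480698.18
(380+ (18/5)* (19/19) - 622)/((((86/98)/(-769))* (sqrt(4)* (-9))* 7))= -3208268/1935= -1658.02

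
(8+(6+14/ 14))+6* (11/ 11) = 21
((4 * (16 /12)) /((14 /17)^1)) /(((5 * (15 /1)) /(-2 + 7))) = 136 /315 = 0.43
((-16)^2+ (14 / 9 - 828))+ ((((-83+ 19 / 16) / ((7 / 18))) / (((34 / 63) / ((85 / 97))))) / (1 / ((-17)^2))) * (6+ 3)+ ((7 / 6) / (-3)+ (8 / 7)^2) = -202829284531 / 228144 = -889040.63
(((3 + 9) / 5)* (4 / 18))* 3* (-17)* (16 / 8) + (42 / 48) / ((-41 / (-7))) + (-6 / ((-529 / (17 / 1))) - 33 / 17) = -825901923 / 14748520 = -56.00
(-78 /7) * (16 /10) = -624 /35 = -17.83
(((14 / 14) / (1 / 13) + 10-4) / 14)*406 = 551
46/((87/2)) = 92/87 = 1.06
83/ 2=41.50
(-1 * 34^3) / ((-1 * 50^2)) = 9826 / 625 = 15.72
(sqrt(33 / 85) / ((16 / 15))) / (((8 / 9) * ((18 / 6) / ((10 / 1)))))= 45 * sqrt(2805) / 1088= 2.19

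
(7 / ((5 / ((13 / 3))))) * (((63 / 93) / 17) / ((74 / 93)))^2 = 120393 / 7912820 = 0.02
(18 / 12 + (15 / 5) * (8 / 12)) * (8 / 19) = 28 / 19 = 1.47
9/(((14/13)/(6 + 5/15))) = 741/14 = 52.93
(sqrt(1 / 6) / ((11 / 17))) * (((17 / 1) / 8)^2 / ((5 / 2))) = 4913 * sqrt(6) / 10560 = 1.14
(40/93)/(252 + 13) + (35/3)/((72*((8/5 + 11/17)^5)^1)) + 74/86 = 3355064120602206799/3879060975634218984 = 0.86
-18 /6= -3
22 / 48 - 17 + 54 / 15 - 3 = -1913 / 120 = -15.94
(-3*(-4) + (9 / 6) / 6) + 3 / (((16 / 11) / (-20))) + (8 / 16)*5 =-53 / 2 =-26.50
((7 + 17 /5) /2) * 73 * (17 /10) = 16133 /25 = 645.32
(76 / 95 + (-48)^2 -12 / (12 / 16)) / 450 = 5722 / 1125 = 5.09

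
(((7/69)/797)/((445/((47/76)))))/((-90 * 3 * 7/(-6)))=47/83693846700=0.00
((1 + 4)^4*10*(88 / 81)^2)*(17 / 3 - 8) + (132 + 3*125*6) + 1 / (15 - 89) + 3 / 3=-14829.84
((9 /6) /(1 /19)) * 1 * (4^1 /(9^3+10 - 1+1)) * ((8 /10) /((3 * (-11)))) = -152 /40645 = -0.00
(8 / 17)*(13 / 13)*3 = 24 / 17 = 1.41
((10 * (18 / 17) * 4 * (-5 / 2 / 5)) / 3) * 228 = -1609.41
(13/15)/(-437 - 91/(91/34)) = -13/7065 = -0.00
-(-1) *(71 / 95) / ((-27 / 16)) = -1136 / 2565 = -0.44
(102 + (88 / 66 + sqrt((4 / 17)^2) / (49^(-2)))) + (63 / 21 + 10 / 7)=240155 / 357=672.70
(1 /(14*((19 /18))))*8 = 72 /133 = 0.54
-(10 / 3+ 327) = -330.33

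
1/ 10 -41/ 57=-353/ 570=-0.62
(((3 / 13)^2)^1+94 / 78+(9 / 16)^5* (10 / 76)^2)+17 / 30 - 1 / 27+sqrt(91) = 61800902894239 / 34545189519360+sqrt(91) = 11.33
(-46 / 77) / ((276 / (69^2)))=-1587 / 154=-10.31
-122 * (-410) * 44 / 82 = 26840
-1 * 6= -6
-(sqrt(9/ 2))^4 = -81/ 4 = -20.25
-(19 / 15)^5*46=-113900554 / 759375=-149.99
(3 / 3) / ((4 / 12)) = 3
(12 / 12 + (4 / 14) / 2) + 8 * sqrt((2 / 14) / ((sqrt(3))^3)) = 8 / 7 + 8 * 3^(1 / 4) * sqrt(7) / 21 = 2.47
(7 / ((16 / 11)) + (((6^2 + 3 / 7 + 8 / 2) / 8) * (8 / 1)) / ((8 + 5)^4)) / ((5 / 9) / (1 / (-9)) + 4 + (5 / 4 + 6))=15398907 / 19992700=0.77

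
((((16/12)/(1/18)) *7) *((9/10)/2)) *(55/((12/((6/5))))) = 2079/5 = 415.80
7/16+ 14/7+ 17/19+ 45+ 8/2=15909/304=52.33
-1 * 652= -652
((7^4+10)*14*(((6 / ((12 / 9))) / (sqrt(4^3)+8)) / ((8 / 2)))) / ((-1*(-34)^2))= -151893 / 73984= -2.05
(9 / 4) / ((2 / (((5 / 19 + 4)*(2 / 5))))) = 1.92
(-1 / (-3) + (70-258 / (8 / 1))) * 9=1371 / 4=342.75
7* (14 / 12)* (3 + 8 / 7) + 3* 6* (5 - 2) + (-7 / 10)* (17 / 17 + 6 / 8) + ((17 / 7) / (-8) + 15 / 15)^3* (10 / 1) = 118522493 / 1317120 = 89.99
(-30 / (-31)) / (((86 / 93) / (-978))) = -44010 / 43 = -1023.49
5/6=0.83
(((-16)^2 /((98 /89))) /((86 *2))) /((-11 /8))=-22784 /23177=-0.98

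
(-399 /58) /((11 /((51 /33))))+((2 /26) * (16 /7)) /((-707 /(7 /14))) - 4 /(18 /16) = -18376632247 /4063653594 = -4.52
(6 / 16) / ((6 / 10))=5 / 8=0.62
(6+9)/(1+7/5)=25/4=6.25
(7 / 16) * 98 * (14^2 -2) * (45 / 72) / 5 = 33271 / 32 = 1039.72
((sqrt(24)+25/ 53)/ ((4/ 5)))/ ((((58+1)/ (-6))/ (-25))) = 9375/ 6254+375 * sqrt(6)/ 59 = 17.07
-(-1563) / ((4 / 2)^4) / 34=1563 / 544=2.87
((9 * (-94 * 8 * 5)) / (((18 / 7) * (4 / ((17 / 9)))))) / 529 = -55930 / 4761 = -11.75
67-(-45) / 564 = 12611 / 188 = 67.08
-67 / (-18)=67 / 18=3.72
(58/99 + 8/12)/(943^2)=0.00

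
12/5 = 2.40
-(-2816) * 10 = 28160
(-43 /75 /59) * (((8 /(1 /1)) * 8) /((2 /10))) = -2752 /885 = -3.11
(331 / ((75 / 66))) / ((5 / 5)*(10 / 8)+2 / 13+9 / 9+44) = 378664 / 60325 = 6.28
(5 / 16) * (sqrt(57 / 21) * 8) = 5 * sqrt(133) / 14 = 4.12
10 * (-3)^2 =90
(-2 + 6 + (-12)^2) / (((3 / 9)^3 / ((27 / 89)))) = 107892 / 89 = 1212.27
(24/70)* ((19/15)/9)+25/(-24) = -12517/12600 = -0.99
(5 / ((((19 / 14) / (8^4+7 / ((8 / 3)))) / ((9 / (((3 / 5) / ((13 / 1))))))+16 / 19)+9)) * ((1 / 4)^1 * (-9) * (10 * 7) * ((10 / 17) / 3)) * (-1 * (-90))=-200902916418750 / 142282479863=-1412.00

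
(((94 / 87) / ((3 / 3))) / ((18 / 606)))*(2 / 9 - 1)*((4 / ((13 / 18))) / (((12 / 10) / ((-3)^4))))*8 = -31899840 / 377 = -84614.96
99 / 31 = 3.19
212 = 212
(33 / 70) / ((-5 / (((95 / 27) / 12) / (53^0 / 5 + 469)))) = -209 / 3547152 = -0.00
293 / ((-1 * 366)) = -293 / 366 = -0.80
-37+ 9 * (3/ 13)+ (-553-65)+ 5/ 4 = -33887/ 52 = -651.67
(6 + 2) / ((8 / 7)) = 7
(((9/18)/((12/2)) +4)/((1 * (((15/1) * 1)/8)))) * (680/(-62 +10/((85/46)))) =-113288/4329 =-26.17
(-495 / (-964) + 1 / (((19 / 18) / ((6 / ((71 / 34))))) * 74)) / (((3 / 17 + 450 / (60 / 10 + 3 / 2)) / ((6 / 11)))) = 450106263 / 90241805566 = 0.00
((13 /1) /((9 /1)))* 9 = 13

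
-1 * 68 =-68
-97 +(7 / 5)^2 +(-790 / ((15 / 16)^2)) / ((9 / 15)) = -1075352 / 675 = -1593.11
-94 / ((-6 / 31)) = 1457 / 3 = 485.67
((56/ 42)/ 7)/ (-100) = -1/ 525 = -0.00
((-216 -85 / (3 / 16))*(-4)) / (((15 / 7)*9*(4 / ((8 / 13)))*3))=112448 / 15795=7.12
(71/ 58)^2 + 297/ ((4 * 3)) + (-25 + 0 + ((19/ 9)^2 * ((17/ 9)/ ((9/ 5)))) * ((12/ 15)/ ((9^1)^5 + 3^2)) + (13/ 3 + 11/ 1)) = 158927998886/ 9584420337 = 16.58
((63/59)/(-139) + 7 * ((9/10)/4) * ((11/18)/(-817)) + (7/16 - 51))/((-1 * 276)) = 4517854487/24656798560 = 0.18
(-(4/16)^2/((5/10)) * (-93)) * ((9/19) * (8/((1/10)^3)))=837000/19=44052.63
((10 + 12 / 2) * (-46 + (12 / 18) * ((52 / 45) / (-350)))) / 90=-8694416 / 1063125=-8.18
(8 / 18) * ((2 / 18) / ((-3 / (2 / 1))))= -8 / 243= -0.03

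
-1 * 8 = -8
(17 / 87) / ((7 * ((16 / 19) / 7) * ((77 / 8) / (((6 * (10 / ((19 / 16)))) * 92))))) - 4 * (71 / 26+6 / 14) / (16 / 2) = 12829055 / 116116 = 110.48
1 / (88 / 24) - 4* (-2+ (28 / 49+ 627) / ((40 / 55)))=-530279 / 154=-3443.37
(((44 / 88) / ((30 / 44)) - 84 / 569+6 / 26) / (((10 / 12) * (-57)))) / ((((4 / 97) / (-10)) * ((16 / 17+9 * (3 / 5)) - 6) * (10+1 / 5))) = 2312480 / 1930617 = 1.20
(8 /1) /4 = 2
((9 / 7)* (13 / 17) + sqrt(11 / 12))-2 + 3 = sqrt(33) / 6 + 236 / 119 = 2.94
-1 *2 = -2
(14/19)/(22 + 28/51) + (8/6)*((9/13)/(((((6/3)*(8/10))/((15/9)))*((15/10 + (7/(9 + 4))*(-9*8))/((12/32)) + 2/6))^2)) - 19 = -49475995249397/2608500021200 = -18.97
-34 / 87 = -0.39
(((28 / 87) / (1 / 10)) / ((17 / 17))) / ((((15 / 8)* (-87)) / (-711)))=35392 / 2523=14.03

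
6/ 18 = 1/ 3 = 0.33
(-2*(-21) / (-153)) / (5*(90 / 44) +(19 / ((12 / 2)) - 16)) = 77 / 731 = 0.11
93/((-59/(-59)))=93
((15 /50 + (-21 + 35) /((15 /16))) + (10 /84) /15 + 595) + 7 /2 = 386657 /630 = 613.74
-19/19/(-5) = 1/5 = 0.20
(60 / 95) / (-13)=-12 / 247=-0.05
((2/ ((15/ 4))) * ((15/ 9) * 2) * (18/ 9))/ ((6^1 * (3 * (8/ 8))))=16/ 81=0.20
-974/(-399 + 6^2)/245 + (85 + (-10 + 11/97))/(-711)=-193602184/2044526715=-0.09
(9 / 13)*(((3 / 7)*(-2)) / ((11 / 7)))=-54 / 143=-0.38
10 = 10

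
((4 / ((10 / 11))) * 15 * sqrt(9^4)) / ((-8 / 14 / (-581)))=5435545.50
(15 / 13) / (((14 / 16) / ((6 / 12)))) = 60 / 91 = 0.66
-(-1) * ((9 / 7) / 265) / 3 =3 / 1855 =0.00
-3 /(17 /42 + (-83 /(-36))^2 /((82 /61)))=-2231712 /3242707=-0.69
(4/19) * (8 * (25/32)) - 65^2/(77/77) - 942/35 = -2826648/665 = -4250.60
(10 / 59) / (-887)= -10 / 52333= -0.00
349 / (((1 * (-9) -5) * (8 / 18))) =-3141 / 56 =-56.09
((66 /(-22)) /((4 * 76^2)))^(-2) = 59310535.11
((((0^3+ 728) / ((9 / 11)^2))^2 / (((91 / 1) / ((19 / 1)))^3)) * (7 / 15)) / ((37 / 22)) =141395047552 / 47337615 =2986.95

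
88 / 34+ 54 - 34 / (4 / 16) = -1350 / 17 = -79.41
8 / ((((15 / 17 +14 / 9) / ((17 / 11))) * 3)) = 6936 / 4103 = 1.69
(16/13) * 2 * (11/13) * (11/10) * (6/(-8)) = -1452/845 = -1.72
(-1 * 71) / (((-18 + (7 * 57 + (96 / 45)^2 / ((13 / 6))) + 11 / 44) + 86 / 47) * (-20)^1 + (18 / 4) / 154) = 200420220 / 21745810607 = 0.01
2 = 2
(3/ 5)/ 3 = 1/ 5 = 0.20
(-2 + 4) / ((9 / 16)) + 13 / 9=5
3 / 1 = 3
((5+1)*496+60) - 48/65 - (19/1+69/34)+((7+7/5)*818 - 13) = 4363615/442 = 9872.43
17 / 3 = 5.67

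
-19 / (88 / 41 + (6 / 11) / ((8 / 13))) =-34276 / 5471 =-6.27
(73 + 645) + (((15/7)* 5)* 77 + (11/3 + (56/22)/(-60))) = 255193/165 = 1546.62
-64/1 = -64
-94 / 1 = -94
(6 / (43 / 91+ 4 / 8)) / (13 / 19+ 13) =133 / 295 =0.45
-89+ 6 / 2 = -86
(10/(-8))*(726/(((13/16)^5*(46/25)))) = -11894784000/8539739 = -1392.87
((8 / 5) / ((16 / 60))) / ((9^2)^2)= 2 / 2187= 0.00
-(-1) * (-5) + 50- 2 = 43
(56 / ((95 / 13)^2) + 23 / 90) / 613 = 211867 / 99581850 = 0.00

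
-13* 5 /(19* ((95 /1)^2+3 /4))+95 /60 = 13030063 /8231484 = 1.58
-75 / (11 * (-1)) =75 / 11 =6.82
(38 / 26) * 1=19 / 13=1.46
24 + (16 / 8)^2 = 28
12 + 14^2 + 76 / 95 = 1044 / 5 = 208.80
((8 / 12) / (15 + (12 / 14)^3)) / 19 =686 / 305577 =0.00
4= 4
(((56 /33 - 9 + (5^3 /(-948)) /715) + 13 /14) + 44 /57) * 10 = -505084955 /9015006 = -56.03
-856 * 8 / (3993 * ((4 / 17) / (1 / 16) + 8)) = -0.15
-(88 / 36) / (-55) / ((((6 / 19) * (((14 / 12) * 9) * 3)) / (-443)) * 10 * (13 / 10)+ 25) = 8417 / 4679280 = 0.00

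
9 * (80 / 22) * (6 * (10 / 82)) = 23.95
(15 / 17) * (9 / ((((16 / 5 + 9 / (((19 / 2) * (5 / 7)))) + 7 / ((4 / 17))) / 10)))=20520 / 8857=2.32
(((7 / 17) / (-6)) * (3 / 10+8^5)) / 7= -327683 / 1020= -321.26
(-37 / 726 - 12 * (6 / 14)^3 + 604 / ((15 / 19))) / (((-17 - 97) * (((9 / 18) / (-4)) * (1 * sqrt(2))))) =317112427 * sqrt(2) / 11828355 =37.91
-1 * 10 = -10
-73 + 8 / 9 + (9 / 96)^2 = -664495 / 9216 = -72.10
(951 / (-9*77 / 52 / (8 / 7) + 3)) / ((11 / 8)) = -1054976 / 13211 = -79.86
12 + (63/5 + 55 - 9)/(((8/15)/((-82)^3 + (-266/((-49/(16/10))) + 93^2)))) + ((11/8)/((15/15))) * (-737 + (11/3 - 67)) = -25045181381/420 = -59631384.24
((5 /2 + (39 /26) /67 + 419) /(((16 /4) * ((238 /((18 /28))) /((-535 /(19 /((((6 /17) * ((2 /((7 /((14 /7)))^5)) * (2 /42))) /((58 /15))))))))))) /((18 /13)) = -5892693300 /61504736811413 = -0.00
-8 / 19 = -0.42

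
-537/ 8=-67.12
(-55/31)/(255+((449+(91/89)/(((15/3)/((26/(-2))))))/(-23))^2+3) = -5761537375/2060803954954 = -0.00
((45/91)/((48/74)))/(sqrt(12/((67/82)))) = 185 * sqrt(16482)/119392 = 0.20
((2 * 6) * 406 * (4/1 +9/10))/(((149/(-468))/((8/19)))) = -446898816/14155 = -31571.80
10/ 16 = 5/ 8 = 0.62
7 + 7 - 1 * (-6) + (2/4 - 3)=35/2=17.50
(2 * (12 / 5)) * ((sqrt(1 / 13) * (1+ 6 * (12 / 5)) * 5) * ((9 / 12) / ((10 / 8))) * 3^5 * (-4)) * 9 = -48498912 * sqrt(13) / 325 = -538047.12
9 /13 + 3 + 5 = 113 /13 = 8.69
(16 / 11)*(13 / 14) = 104 / 77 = 1.35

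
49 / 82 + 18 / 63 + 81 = 47001 / 574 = 81.88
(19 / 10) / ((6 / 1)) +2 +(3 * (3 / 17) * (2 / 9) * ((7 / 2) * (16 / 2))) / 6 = 2.87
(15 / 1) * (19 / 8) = 285 / 8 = 35.62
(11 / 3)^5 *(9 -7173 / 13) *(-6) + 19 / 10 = 2525281903 / 1170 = 2158360.60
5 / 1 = 5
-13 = -13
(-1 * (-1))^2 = 1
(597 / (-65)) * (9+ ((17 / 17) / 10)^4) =-53730597 / 650000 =-82.66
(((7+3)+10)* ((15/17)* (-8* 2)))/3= -1600/17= -94.12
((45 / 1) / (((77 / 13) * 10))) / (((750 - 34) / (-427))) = -7137 / 15752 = -0.45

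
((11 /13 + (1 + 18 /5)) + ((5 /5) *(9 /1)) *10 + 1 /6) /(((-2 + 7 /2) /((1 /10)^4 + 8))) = 331461921 /650000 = 509.94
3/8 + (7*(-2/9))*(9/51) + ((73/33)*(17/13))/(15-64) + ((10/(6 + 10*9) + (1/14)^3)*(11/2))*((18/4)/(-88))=0.01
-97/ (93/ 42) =-1358/ 31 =-43.81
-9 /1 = -9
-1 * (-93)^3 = 804357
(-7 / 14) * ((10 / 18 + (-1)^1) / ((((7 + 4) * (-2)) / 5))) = -5 / 99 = -0.05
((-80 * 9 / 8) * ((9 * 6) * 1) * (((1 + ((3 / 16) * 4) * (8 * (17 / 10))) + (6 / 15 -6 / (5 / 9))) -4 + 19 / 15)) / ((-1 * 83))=-9396 / 83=-113.20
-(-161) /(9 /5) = 805 /9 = 89.44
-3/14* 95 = -285/14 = -20.36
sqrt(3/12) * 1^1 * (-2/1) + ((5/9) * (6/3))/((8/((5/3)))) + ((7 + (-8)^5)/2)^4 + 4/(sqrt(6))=2 * sqrt(6)/3 + 31102289761234516975/432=71996041113968790.93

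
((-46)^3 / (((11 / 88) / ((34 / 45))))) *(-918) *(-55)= -29705389824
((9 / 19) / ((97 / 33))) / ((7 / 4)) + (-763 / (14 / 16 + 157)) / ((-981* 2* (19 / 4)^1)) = 13580044 / 146645667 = 0.09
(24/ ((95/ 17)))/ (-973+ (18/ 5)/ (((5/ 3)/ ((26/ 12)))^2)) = -20400/ 4592851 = -0.00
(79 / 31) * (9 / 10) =711 / 310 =2.29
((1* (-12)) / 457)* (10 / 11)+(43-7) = 180852 / 5027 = 35.98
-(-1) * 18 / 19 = 18 / 19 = 0.95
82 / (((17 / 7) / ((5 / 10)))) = 287 / 17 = 16.88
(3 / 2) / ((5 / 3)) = 0.90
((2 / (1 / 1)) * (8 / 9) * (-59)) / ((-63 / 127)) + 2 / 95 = 11390494 / 53865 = 211.46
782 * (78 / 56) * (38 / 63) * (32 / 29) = 3090464 / 4263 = 724.95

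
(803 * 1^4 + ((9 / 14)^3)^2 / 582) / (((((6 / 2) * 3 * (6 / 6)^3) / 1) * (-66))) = -1172966354299 / 867673610496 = -1.35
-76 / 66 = -38 / 33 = -1.15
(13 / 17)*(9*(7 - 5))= 234 / 17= 13.76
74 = 74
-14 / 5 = -2.80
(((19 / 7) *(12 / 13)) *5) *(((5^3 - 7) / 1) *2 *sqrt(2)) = 269040 *sqrt(2) / 91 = 4181.10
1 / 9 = 0.11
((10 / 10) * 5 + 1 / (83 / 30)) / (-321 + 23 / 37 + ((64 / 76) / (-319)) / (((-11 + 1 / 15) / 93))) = -4091568965 / 244478524702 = -0.02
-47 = -47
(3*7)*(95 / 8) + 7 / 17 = 33971 / 136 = 249.79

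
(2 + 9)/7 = 11/7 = 1.57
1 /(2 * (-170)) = -1 /340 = -0.00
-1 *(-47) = 47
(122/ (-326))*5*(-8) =2440/ 163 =14.97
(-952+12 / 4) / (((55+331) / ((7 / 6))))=-6643 / 2316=-2.87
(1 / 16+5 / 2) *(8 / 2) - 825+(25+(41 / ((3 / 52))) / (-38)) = -184327 / 228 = -808.45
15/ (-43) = -15/ 43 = -0.35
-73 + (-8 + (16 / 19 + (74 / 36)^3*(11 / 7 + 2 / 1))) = -38114777 / 775656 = -49.14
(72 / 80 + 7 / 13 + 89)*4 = 23514 / 65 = 361.75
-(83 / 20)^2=-17.22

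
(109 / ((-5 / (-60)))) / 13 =1308 / 13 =100.62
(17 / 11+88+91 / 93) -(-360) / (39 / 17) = 3290798 / 13299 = 247.45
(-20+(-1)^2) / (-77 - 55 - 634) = 19 / 766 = 0.02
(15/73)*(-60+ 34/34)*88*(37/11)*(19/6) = -829540/73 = -11363.56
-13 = -13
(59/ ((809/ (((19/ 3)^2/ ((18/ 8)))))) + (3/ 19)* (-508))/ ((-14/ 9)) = 49123736/ 968373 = 50.73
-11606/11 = -1055.09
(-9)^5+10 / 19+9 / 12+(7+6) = -4486639 / 76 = -59034.72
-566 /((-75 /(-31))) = -17546 /75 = -233.95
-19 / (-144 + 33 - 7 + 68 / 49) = 931 / 5714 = 0.16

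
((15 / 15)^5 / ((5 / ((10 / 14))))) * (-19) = -19 / 7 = -2.71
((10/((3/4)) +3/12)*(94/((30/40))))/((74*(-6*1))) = -7661/1998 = -3.83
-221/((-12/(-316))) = -17459/3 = -5819.67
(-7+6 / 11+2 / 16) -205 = -18597 / 88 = -211.33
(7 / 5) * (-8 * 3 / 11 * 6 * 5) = -1008 / 11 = -91.64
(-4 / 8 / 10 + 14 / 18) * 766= 50173 / 90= 557.48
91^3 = 753571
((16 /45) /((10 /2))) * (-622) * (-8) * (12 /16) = 19904 /75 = 265.39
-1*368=-368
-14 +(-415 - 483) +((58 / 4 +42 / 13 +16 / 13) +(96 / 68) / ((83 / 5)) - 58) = -34886677 / 36686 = -950.95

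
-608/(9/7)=-4256/9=-472.89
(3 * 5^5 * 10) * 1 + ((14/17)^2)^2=7830132166/83521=93750.46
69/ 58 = 1.19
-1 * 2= -2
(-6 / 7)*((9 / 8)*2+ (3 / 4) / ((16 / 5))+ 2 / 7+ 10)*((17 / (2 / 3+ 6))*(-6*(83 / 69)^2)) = 2010010419 / 8294720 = 242.32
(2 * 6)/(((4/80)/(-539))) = -129360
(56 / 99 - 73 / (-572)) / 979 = 3569 / 5039892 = 0.00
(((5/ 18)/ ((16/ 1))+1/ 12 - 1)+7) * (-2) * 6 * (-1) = 1757/ 24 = 73.21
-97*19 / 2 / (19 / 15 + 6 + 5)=-27645 / 368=-75.12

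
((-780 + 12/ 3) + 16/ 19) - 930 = -32398/ 19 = -1705.16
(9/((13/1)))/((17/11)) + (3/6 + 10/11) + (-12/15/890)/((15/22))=301128947/162269250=1.86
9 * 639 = 5751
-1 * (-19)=19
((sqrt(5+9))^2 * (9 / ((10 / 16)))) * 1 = 201.60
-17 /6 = -2.83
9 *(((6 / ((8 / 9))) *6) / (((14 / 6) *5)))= 2187 / 70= 31.24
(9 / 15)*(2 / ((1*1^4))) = 6 / 5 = 1.20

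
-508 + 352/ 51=-501.10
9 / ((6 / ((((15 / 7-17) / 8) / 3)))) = -13 / 14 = -0.93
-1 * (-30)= 30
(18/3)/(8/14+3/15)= 70/9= 7.78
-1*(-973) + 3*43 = 1102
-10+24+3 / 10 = 143 / 10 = 14.30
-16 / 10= -8 / 5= -1.60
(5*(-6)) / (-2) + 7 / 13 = 202 / 13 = 15.54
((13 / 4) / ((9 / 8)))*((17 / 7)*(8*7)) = 3536 / 9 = 392.89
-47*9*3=-1269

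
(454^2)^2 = 42483805456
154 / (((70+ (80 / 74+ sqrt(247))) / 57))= 284729060 / 2192919 -4005694 * sqrt(247) / 2192919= 101.13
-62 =-62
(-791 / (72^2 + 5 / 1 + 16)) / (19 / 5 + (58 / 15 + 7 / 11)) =-8701 / 475390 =-0.02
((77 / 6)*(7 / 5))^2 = 290521 / 900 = 322.80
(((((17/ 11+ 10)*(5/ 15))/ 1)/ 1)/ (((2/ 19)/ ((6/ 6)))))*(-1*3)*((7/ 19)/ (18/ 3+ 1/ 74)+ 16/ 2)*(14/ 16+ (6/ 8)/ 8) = -134169023/ 156640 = -856.54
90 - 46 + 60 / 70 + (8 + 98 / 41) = 55.25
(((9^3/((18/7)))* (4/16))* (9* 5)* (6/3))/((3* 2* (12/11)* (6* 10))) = 2079/128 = 16.24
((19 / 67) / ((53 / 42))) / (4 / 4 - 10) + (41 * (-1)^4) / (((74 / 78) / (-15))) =-255522047 / 394161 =-648.27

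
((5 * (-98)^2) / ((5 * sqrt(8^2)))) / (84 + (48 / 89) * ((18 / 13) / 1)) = 2777957 / 196104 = 14.17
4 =4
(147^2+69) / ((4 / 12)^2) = 195102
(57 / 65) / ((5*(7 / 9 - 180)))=-513 / 524225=-0.00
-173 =-173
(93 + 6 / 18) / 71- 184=-38912 / 213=-182.69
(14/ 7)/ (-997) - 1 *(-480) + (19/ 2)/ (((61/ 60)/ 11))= 35443228/ 60817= 582.78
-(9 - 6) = -3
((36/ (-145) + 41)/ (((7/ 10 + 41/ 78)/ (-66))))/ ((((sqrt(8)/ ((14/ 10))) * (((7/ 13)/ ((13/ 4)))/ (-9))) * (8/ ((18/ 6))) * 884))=2669313933 * sqrt(2)/ 150818560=25.03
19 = 19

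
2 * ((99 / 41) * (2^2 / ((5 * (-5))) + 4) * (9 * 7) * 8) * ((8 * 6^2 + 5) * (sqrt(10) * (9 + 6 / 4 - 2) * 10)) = 47718139392 * sqrt(10) / 205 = 736087835.04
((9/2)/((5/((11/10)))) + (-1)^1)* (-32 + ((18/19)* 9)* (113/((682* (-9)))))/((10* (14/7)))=41669/2591600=0.02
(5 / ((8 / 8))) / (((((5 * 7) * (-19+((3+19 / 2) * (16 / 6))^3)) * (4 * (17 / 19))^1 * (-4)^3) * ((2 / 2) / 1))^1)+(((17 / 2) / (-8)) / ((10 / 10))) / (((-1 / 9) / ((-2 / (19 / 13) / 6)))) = -1261704423171 / 578519067392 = -2.18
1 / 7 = 0.14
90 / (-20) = -9 / 2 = -4.50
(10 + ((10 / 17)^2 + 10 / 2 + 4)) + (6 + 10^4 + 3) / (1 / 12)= 34716803 / 289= 120127.35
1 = 1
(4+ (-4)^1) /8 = 0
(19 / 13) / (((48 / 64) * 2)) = 38 / 39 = 0.97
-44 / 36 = -11 / 9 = -1.22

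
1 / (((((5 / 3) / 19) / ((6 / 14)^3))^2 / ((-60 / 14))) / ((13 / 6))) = -30790773 / 4117715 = -7.48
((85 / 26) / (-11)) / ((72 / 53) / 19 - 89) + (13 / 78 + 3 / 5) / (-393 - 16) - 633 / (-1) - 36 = 46902548708878 / 78563540055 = 597.00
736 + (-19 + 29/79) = 56672/79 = 717.37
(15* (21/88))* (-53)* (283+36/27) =-4746945/88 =-53942.56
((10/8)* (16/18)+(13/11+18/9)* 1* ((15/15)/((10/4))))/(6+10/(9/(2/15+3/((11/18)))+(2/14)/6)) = 3728918/18034137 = 0.21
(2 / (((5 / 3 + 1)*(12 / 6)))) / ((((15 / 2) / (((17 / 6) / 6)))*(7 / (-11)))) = -187 / 5040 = -0.04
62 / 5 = 12.40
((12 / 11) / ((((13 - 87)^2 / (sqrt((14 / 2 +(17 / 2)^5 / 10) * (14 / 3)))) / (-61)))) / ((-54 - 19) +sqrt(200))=61 * sqrt(149320185) / 154475222 +4453 * sqrt(298640370) / 3089504440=0.03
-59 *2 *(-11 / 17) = 1298 / 17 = 76.35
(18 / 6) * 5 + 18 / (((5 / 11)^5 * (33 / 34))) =3033639 / 3125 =970.76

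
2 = 2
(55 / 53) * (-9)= -495 / 53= -9.34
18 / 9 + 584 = 586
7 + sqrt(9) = 10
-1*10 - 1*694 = -704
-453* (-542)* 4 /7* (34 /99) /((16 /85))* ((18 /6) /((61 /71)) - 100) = -49729040645 /2013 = -24703944.68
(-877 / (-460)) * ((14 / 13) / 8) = 6139 / 23920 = 0.26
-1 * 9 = -9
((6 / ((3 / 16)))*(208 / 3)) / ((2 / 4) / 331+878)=2.53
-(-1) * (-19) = -19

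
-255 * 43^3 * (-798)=16178879430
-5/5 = -1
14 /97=0.14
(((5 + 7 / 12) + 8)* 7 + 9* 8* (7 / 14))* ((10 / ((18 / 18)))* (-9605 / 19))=-75543325 / 114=-662660.75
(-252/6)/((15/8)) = -112/5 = -22.40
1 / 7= 0.14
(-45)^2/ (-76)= -2025/ 76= -26.64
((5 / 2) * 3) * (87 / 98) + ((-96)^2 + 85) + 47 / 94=1824399 / 196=9308.16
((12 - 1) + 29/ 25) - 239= -5671/ 25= -226.84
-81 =-81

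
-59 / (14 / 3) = -12.64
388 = 388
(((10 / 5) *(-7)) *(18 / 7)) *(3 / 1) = -108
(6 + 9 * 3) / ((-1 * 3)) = -11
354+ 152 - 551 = -45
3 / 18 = 1 / 6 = 0.17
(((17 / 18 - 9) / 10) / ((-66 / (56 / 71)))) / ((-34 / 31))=-6293 / 716958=-0.01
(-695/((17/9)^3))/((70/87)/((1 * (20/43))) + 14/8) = -176315940/5949643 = -29.63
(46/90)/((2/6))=23/15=1.53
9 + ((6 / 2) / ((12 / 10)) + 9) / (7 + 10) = 329 / 34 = 9.68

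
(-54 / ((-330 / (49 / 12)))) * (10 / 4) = 1.67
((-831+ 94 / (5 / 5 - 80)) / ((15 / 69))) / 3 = -1512089 / 1185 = -1276.02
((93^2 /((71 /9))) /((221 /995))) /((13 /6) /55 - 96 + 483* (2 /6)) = 25559092350 /336775933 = 75.89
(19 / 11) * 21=36.27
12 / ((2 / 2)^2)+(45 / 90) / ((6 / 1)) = 145 / 12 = 12.08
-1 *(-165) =165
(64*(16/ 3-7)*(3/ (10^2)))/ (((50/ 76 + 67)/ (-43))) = 26144/ 12855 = 2.03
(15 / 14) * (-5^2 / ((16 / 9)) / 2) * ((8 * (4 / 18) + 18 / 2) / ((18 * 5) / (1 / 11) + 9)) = -12125 / 149184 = -0.08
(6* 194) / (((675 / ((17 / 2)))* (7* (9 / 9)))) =2.09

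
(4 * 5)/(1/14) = 280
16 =16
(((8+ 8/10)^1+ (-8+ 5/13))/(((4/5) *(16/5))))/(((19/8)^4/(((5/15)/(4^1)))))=6160/5082519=0.00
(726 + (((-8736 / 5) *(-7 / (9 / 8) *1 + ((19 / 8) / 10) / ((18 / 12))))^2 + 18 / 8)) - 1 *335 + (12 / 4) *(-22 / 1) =2525640285301 / 22500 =112250679.35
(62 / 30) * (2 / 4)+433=13021 / 30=434.03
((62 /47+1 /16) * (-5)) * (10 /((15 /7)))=-32.24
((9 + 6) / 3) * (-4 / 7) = -20 / 7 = -2.86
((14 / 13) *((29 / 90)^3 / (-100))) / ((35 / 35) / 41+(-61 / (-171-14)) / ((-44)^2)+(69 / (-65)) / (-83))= -2601004342013 / 269638941976875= -0.01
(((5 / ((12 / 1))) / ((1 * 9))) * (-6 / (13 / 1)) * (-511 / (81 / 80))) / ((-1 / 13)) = -102200 / 729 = -140.19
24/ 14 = 12/ 7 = 1.71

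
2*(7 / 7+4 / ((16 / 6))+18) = 41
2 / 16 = 0.12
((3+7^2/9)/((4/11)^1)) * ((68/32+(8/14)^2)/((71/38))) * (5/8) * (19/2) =362532445/2003904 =180.91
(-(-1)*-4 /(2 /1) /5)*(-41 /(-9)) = -1.82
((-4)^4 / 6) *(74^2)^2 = 3838281728 / 3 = 1279427242.67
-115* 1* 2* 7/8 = -805/4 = -201.25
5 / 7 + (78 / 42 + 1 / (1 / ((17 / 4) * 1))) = 6.82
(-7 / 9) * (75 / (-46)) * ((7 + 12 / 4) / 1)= 875 / 69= 12.68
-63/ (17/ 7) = -25.94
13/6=2.17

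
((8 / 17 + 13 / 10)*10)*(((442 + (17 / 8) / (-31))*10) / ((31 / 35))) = 88344.36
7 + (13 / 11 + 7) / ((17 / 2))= 1489 / 187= 7.96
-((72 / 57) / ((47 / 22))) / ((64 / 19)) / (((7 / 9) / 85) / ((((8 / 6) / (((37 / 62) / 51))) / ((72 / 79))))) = -116780565 / 48692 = -2398.35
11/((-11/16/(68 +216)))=-4544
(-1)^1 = -1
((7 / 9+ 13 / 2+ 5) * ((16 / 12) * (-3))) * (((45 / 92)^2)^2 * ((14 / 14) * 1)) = -100693125 / 35819648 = -2.81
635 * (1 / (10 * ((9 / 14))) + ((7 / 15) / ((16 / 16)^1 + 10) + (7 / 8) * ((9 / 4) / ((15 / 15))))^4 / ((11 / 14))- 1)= 10845676434089073769 / 854925705216000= 12686.10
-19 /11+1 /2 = -27 /22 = -1.23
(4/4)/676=1/676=0.00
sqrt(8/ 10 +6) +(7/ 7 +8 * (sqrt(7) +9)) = sqrt(170)/ 5 +8 * sqrt(7) +73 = 96.77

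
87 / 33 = 29 / 11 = 2.64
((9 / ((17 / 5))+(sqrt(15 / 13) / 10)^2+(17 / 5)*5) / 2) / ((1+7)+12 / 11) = 955801 / 884000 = 1.08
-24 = -24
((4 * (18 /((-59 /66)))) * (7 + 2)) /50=-21384 /1475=-14.50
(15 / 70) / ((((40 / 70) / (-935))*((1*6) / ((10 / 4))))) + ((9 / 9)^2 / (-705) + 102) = -994787 / 22560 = -44.10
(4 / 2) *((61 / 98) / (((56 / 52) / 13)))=10309 / 686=15.03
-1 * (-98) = 98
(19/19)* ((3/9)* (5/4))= 5/12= 0.42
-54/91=-0.59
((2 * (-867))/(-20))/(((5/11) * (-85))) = -561/250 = -2.24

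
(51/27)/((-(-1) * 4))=0.47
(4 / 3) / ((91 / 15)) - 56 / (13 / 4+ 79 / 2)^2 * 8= -67468 / 2660931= -0.03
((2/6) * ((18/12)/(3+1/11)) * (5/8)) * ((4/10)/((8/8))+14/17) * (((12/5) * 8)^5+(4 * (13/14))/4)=16323767215327/50575000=322763.56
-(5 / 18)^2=-25 / 324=-0.08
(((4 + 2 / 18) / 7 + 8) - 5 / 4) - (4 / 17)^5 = 2625057545 / 357803964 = 7.34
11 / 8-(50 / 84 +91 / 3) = -1655 / 56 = -29.55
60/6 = 10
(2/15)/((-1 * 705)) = -2/10575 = -0.00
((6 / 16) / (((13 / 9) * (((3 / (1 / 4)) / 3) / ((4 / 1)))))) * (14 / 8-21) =-2079 / 416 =-5.00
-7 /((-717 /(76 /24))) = 133 /4302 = 0.03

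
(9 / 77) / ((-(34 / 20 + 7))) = -0.01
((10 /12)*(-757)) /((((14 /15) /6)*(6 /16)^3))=-4844800 /63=-76901.59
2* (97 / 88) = 97 / 44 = 2.20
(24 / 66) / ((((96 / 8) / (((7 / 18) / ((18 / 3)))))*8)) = 7 / 28512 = 0.00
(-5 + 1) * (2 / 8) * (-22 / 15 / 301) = 22 / 4515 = 0.00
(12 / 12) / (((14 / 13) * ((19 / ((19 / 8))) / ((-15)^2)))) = 2925 / 112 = 26.12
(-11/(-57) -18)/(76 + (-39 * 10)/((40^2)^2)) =-37120000/158427111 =-0.23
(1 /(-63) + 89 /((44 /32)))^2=2011074025 /480249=4187.57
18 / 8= 9 / 4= 2.25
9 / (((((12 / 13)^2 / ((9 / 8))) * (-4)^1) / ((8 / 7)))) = -1521 / 448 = -3.40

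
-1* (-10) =10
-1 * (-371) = 371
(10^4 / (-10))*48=-48000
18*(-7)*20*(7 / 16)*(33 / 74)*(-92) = 1673595 / 37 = 45232.30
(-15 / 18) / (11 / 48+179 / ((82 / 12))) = -1640 / 52003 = -0.03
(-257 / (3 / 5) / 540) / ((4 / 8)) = -257 / 162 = -1.59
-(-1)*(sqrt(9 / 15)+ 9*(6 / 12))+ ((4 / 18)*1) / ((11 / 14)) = sqrt(15) / 5+ 947 / 198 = 5.56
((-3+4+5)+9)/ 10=1.50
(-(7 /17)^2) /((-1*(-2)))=-49 /578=-0.08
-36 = -36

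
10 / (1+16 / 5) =50 / 21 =2.38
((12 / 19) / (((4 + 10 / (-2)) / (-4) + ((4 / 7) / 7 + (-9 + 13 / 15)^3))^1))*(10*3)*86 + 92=88.97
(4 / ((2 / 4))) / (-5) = -1.60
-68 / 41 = -1.66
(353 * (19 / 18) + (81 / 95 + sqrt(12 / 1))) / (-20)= -638623 / 34200 - sqrt(3) / 10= -18.85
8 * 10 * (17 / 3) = 453.33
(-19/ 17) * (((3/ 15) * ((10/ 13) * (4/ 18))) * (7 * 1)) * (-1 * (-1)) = -532/ 1989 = -0.27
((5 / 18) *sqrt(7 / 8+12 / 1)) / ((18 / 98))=245 *sqrt(206) / 648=5.43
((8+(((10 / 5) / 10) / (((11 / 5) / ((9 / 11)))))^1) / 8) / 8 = 977 / 7744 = 0.13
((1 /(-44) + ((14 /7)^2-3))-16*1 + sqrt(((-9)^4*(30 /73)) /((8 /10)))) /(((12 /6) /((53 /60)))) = -35033 /5280 + 1431*sqrt(438) /1168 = 19.01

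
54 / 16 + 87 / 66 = 413 / 88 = 4.69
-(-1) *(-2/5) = -2/5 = -0.40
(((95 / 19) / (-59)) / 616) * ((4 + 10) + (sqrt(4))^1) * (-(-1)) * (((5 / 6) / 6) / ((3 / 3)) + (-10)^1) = 1775 / 81774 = 0.02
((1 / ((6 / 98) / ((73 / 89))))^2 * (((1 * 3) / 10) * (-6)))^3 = -2094660489407173427089 / 62122661370125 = -33718138.33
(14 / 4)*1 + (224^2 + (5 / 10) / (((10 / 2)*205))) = 51433988 / 1025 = 50179.50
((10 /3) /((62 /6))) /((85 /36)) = 72 /527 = 0.14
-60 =-60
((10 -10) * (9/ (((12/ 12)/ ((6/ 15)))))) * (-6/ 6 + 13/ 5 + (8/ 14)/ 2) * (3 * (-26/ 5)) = 0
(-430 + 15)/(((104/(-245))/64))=813400/13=62569.23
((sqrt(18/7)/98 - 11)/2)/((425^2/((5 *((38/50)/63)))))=-209/113793750+19 *sqrt(14)/26020837500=-0.00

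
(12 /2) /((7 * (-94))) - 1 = -332 /329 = -1.01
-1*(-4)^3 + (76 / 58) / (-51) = 94618 / 1479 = 63.97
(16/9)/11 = 16/99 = 0.16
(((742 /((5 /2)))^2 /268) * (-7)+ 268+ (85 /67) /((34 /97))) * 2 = -6797971 /1675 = -4058.49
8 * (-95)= -760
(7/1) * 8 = 56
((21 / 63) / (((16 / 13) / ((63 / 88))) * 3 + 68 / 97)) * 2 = 8827 / 77570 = 0.11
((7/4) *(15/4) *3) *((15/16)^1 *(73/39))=114975/3328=34.55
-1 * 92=-92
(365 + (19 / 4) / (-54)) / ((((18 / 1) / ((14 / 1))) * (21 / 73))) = 5753933 / 5832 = 986.61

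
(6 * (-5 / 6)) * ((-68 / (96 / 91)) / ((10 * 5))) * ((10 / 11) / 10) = 1547 / 2640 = 0.59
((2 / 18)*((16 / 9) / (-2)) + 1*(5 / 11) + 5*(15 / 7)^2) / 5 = 1017908 / 218295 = 4.66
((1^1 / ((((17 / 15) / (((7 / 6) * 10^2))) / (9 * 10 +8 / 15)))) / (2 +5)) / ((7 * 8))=2425 / 102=23.77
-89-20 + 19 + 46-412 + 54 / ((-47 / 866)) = -68196 / 47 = -1450.98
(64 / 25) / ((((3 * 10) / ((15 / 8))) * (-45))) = -4 / 1125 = -0.00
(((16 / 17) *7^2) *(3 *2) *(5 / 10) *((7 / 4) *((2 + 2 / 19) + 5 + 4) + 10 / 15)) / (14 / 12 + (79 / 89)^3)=3799506562152 / 2549444491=1490.33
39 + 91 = 130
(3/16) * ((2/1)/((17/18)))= 27/68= 0.40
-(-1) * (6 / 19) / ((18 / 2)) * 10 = 20 / 57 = 0.35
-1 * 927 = -927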